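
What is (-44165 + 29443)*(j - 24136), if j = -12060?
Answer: 532877512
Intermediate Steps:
(-44165 + 29443)*(j - 24136) = (-44165 + 29443)*(-12060 - 24136) = -14722*(-36196) = 532877512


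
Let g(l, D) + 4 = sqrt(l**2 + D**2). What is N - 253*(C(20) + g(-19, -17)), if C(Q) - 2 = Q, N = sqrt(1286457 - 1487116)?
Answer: -4554 - 1265*sqrt(26) + I*sqrt(200659) ≈ -11004.0 + 447.95*I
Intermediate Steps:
N = I*sqrt(200659) (N = sqrt(-200659) = I*sqrt(200659) ≈ 447.95*I)
C(Q) = 2 + Q
g(l, D) = -4 + sqrt(D**2 + l**2) (g(l, D) = -4 + sqrt(l**2 + D**2) = -4 + sqrt(D**2 + l**2))
N - 253*(C(20) + g(-19, -17)) = I*sqrt(200659) - 253*((2 + 20) + (-4 + sqrt((-17)**2 + (-19)**2))) = I*sqrt(200659) - 253*(22 + (-4 + sqrt(289 + 361))) = I*sqrt(200659) - 253*(22 + (-4 + sqrt(650))) = I*sqrt(200659) - 253*(22 + (-4 + 5*sqrt(26))) = I*sqrt(200659) - 253*(18 + 5*sqrt(26)) = I*sqrt(200659) - (4554 + 1265*sqrt(26)) = I*sqrt(200659) + (-4554 - 1265*sqrt(26)) = -4554 - 1265*sqrt(26) + I*sqrt(200659)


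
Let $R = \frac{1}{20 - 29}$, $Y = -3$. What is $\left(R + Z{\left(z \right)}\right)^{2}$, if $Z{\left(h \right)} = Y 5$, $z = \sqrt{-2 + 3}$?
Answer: $\frac{18496}{81} \approx 228.35$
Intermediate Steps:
$z = 1$ ($z = \sqrt{1} = 1$)
$Z{\left(h \right)} = -15$ ($Z{\left(h \right)} = \left(-3\right) 5 = -15$)
$R = - \frac{1}{9}$ ($R = \frac{1}{-9} = - \frac{1}{9} \approx -0.11111$)
$\left(R + Z{\left(z \right)}\right)^{2} = \left(- \frac{1}{9} - 15\right)^{2} = \left(- \frac{136}{9}\right)^{2} = \frac{18496}{81}$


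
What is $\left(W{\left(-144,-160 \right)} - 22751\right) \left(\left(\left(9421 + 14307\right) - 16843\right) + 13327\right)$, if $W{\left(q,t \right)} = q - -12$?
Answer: $-462511196$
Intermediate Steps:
$W{\left(q,t \right)} = 12 + q$ ($W{\left(q,t \right)} = q + 12 = 12 + q$)
$\left(W{\left(-144,-160 \right)} - 22751\right) \left(\left(\left(9421 + 14307\right) - 16843\right) + 13327\right) = \left(\left(12 - 144\right) - 22751\right) \left(\left(\left(9421 + 14307\right) - 16843\right) + 13327\right) = \left(-132 - 22751\right) \left(\left(23728 - 16843\right) + 13327\right) = - 22883 \left(6885 + 13327\right) = \left(-22883\right) 20212 = -462511196$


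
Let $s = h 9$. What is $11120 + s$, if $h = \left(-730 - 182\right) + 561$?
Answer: $7961$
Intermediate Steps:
$h = -351$ ($h = -912 + 561 = -351$)
$s = -3159$ ($s = \left(-351\right) 9 = -3159$)
$11120 + s = 11120 - 3159 = 7961$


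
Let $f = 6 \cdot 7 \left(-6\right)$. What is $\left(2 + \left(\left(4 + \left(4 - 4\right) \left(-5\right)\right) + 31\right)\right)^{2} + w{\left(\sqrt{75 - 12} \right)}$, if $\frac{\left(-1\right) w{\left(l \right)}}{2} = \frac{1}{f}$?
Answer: $\frac{172495}{126} \approx 1369.0$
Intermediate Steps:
$f = -252$ ($f = 42 \left(-6\right) = -252$)
$w{\left(l \right)} = \frac{1}{126}$ ($w{\left(l \right)} = - \frac{2}{-252} = \left(-2\right) \left(- \frac{1}{252}\right) = \frac{1}{126}$)
$\left(2 + \left(\left(4 + \left(4 - 4\right) \left(-5\right)\right) + 31\right)\right)^{2} + w{\left(\sqrt{75 - 12} \right)} = \left(2 + \left(\left(4 + \left(4 - 4\right) \left(-5\right)\right) + 31\right)\right)^{2} + \frac{1}{126} = \left(2 + \left(\left(4 + 0 \left(-5\right)\right) + 31\right)\right)^{2} + \frac{1}{126} = \left(2 + \left(\left(4 + 0\right) + 31\right)\right)^{2} + \frac{1}{126} = \left(2 + \left(4 + 31\right)\right)^{2} + \frac{1}{126} = \left(2 + 35\right)^{2} + \frac{1}{126} = 37^{2} + \frac{1}{126} = 1369 + \frac{1}{126} = \frac{172495}{126}$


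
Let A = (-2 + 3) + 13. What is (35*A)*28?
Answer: 13720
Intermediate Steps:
A = 14 (A = 1 + 13 = 14)
(35*A)*28 = (35*14)*28 = 490*28 = 13720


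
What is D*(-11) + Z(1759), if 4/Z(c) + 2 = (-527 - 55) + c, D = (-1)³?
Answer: 12929/1175 ≈ 11.003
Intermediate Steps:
D = -1
Z(c) = 4/(-584 + c) (Z(c) = 4/(-2 + ((-527 - 55) + c)) = 4/(-2 + (-582 + c)) = 4/(-584 + c))
D*(-11) + Z(1759) = -1*(-11) + 4/(-584 + 1759) = 11 + 4/1175 = 12929/1175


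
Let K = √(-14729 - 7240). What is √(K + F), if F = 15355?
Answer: √(15355 + 3*I*√2441) ≈ 123.92 + 0.5981*I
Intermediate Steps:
K = 3*I*√2441 (K = √(-21969) = 3*I*√2441 ≈ 148.22*I)
√(K + F) = √(3*I*√2441 + 15355) = √(15355 + 3*I*√2441)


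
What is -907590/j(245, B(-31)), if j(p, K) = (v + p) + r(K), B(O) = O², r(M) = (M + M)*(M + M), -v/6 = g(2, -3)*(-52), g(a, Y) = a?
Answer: -302530/1231651 ≈ -0.24563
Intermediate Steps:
v = 624 (v = -12*(-52) = -6*(-104) = 624)
r(M) = 4*M² (r(M) = (2*M)*(2*M) = 4*M²)
j(p, K) = 624 + p + 4*K² (j(p, K) = (624 + p) + 4*K² = 624 + p + 4*K²)
-907590/j(245, B(-31)) = -907590/(624 + 245 + 4*((-31)²)²) = -907590/(624 + 245 + 4*961²) = -907590/(624 + 245 + 4*923521) = -907590/(624 + 245 + 3694084) = -907590/3694953 = -907590*1/3694953 = -302530/1231651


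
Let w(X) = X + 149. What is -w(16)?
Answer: -165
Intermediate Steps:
w(X) = 149 + X
-w(16) = -(149 + 16) = -1*165 = -165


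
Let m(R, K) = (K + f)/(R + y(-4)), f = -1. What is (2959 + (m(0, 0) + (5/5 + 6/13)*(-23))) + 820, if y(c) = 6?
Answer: 292127/78 ≈ 3745.2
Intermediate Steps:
m(R, K) = (-1 + K)/(6 + R) (m(R, K) = (K - 1)/(R + 6) = (-1 + K)/(6 + R))
(2959 + (m(0, 0) + (5/5 + 6/13)*(-23))) + 820 = (2959 + ((-1 + 0)/(6 + 0) + (5/5 + 6/13)*(-23))) + 820 = (2959 + (-1/6 + (5*(⅕) + 6*(1/13))*(-23))) + 820 = (2959 + ((⅙)*(-1) + (1 + 6/13)*(-23))) + 820 = (2959 + (-⅙ + (19/13)*(-23))) + 820 = (2959 + (-⅙ - 437/13)) + 820 = (2959 - 2635/78) + 820 = 228167/78 + 820 = 292127/78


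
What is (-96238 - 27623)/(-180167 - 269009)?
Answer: 123861/449176 ≈ 0.27575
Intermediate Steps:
(-96238 - 27623)/(-180167 - 269009) = -123861/(-449176) = -123861*(-1/449176) = 123861/449176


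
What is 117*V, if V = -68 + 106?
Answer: 4446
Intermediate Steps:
V = 38
117*V = 117*38 = 4446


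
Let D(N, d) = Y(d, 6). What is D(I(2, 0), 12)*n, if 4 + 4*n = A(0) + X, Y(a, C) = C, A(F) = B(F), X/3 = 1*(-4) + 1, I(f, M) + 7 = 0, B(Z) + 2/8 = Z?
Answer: -159/8 ≈ -19.875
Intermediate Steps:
B(Z) = -¼ + Z
I(f, M) = -7 (I(f, M) = -7 + 0 = -7)
X = -9 (X = 3*(1*(-4) + 1) = 3*(-4 + 1) = 3*(-3) = -9)
A(F) = -¼ + F
D(N, d) = 6
n = -53/16 (n = -1 + ((-¼ + 0) - 9)/4 = -1 + (-¼ - 9)/4 = -1 + (¼)*(-37/4) = -1 - 37/16 = -53/16 ≈ -3.3125)
D(I(2, 0), 12)*n = 6*(-53/16) = -159/8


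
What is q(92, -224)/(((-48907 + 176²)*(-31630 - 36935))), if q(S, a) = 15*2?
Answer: 2/81962601 ≈ 2.4401e-8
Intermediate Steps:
q(S, a) = 30
q(92, -224)/(((-48907 + 176²)*(-31630 - 36935))) = 30/(((-48907 + 176²)*(-31630 - 36935))) = 30/(((-48907 + 30976)*(-68565))) = 30/((-17931*(-68565))) = 30/1229439015 = 30*(1/1229439015) = 2/81962601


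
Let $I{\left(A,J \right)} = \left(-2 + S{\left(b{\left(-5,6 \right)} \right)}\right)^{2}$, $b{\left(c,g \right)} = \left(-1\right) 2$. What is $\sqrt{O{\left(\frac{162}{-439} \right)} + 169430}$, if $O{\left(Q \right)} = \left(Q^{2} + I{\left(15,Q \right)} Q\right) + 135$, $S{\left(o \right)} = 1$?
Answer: $\frac{\sqrt{32678691491}}{439} \approx 411.78$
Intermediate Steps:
$b{\left(c,g \right)} = -2$
$I{\left(A,J \right)} = 1$ ($I{\left(A,J \right)} = \left(-2 + 1\right)^{2} = \left(-1\right)^{2} = 1$)
$O{\left(Q \right)} = 135 + Q + Q^{2}$ ($O{\left(Q \right)} = \left(Q^{2} + 1 Q\right) + 135 = \left(Q^{2} + Q\right) + 135 = \left(Q + Q^{2}\right) + 135 = 135 + Q + Q^{2}$)
$\sqrt{O{\left(\frac{162}{-439} \right)} + 169430} = \sqrt{\left(135 + \frac{162}{-439} + \left(\frac{162}{-439}\right)^{2}\right) + 169430} = \sqrt{\left(135 + 162 \left(- \frac{1}{439}\right) + \left(162 \left(- \frac{1}{439}\right)\right)^{2}\right) + 169430} = \sqrt{\left(135 - \frac{162}{439} + \left(- \frac{162}{439}\right)^{2}\right) + 169430} = \sqrt{\left(135 - \frac{162}{439} + \frac{26244}{192721}\right) + 169430} = \sqrt{\frac{25972461}{192721} + 169430} = \sqrt{\frac{32678691491}{192721}} = \frac{\sqrt{32678691491}}{439}$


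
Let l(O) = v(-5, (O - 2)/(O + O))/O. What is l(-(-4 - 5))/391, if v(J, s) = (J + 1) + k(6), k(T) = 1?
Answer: -1/1173 ≈ -0.00085251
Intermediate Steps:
v(J, s) = 2 + J (v(J, s) = (J + 1) + 1 = (1 + J) + 1 = 2 + J)
l(O) = -3/O (l(O) = (2 - 5)/O = -3/O)
l(-(-4 - 5))/391 = (-3*(-1/(-4 - 5)))/391 = (-3/((-1*(-9))))/391 = (-3/9)/391 = (-3*1/9)/391 = (1/391)*(-1/3) = -1/1173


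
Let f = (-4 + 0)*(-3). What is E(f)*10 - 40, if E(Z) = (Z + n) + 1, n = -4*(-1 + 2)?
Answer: 50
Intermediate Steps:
n = -4 (n = -4*1 = -4)
f = 12 (f = -4*(-3) = 12)
E(Z) = -3 + Z (E(Z) = (Z - 4) + 1 = (-4 + Z) + 1 = -3 + Z)
E(f)*10 - 40 = (-3 + 12)*10 - 40 = 9*10 - 40 = 90 - 40 = 50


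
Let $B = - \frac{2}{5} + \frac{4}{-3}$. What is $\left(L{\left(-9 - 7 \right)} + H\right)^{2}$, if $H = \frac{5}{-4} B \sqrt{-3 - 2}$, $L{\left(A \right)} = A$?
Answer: $\frac{8371}{36} - \frac{208 i \sqrt{5}}{3} \approx 232.53 - 155.03 i$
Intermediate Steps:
$B = - \frac{26}{15}$ ($B = \left(-2\right) \frac{1}{5} + 4 \left(- \frac{1}{3}\right) = - \frac{2}{5} - \frac{4}{3} = - \frac{26}{15} \approx -1.7333$)
$H = \frac{13 i \sqrt{5}}{6}$ ($H = \frac{5}{-4} \left(- \frac{26}{15}\right) \sqrt{-3 - 2} = 5 \left(- \frac{1}{4}\right) \left(- \frac{26}{15}\right) \sqrt{-5} = \left(- \frac{5}{4}\right) \left(- \frac{26}{15}\right) i \sqrt{5} = \frac{13 i \sqrt{5}}{6} \approx 4.8448 i$)
$\left(L{\left(-9 - 7 \right)} + H\right)^{2} = \left(\left(-9 - 7\right) + \frac{13 i \sqrt{5}}{6}\right)^{2} = \left(-16 + \frac{13 i \sqrt{5}}{6}\right)^{2}$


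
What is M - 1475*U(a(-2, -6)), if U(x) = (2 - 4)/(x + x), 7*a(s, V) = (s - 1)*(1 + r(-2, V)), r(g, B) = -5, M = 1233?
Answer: 25121/12 ≈ 2093.4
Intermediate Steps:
a(s, V) = 4/7 - 4*s/7 (a(s, V) = ((s - 1)*(1 - 5))/7 = ((-1 + s)*(-4))/7 = (4 - 4*s)/7 = 4/7 - 4*s/7)
U(x) = -1/x (U(x) = -2*1/(2*x) = -1/x)
M - 1475*U(a(-2, -6)) = 1233 - (-1475)/(4/7 - 4/7*(-2)) = 1233 - (-1475)/(4/7 + 8/7) = 1233 - (-1475)/12/7 = 1233 - (-1475)*7/12 = 1233 - 1475*(-7/12) = 1233 + 10325/12 = 25121/12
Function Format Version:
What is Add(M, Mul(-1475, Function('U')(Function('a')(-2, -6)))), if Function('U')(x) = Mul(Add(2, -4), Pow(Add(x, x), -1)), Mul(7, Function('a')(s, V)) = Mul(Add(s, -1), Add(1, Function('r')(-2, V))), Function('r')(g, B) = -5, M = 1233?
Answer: Rational(25121, 12) ≈ 2093.4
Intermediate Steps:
Function('a')(s, V) = Add(Rational(4, 7), Mul(Rational(-4, 7), s)) (Function('a')(s, V) = Mul(Rational(1, 7), Mul(Add(s, -1), Add(1, -5))) = Mul(Rational(1, 7), Mul(Add(-1, s), -4)) = Mul(Rational(1, 7), Add(4, Mul(-4, s))) = Add(Rational(4, 7), Mul(Rational(-4, 7), s)))
Function('U')(x) = Mul(-1, Pow(x, -1)) (Function('U')(x) = Mul(-2, Pow(Mul(2, x), -1)) = Mul(-2, Mul(Rational(1, 2), Pow(x, -1))) = Mul(-1, Pow(x, -1)))
Add(M, Mul(-1475, Function('U')(Function('a')(-2, -6)))) = Add(1233, Mul(-1475, Mul(-1, Pow(Add(Rational(4, 7), Mul(Rational(-4, 7), -2)), -1)))) = Add(1233, Mul(-1475, Mul(-1, Pow(Add(Rational(4, 7), Rational(8, 7)), -1)))) = Add(1233, Mul(-1475, Mul(-1, Pow(Rational(12, 7), -1)))) = Add(1233, Mul(-1475, Mul(-1, Rational(7, 12)))) = Add(1233, Mul(-1475, Rational(-7, 12))) = Add(1233, Rational(10325, 12)) = Rational(25121, 12)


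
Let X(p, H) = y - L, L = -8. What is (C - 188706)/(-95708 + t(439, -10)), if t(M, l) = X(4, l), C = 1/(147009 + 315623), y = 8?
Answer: 87301434191/44270181344 ≈ 1.9720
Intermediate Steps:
C = 1/462632 ≈ 2.1615e-6
X(p, H) = 16 (X(p, H) = 8 - 1*(-8) = 8 + 8 = 16)
t(M, l) = 16
(C - 188706)/(-95708 + t(439, -10)) = (1/462632 - 188706)/(-95708 + 16) = -87301434191/462632/(-95692) = -87301434191/462632*(-1/95692) = 87301434191/44270181344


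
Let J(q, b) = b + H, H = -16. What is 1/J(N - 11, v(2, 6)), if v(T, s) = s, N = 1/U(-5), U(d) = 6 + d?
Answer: -⅒ ≈ -0.10000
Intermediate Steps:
N = 1 (N = 1/(6 - 5) = 1/1 = 1)
J(q, b) = -16 + b (J(q, b) = b - 16 = -16 + b)
1/J(N - 11, v(2, 6)) = 1/(-16 + 6) = 1/(-10) = -⅒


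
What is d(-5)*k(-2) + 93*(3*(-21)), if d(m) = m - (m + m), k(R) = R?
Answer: -5869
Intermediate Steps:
d(m) = -m (d(m) = m - 2*m = -m)
d(-5)*k(-2) + 93*(3*(-21)) = -1*(-5)*(-2) + 93*(3*(-21)) = 5*(-2) + 93*(-63) = -10 - 5859 = -5869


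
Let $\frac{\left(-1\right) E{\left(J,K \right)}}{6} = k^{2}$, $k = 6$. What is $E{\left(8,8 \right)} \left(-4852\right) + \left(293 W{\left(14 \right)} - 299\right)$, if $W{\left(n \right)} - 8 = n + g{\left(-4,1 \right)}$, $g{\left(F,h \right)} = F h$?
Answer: $1053007$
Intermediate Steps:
$E{\left(J,K \right)} = -216$ ($E{\left(J,K \right)} = - 6 \cdot 6^{2} = \left(-6\right) 36 = -216$)
$W{\left(n \right)} = 4 + n$ ($W{\left(n \right)} = 8 + \left(n - 4\right) = 8 + \left(-4 + n\right) = 4 + n$)
$E{\left(8,8 \right)} \left(-4852\right) + \left(293 W{\left(14 \right)} - 299\right) = \left(-216\right) \left(-4852\right) - \left(299 - 293 \left(4 + 14\right)\right) = 1048032 + \left(293 \cdot 18 - 299\right) = 1048032 + \left(5274 - 299\right) = 1048032 + 4975 = 1053007$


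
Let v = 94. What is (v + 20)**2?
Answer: 12996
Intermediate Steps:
(v + 20)**2 = (94 + 20)**2 = 114**2 = 12996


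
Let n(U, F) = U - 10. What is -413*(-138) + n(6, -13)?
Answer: 56990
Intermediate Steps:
n(U, F) = -10 + U
-413*(-138) + n(6, -13) = -413*(-138) + (-10 + 6) = 56994 - 4 = 56990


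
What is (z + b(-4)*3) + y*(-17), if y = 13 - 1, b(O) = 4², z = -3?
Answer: -159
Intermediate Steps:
b(O) = 16
y = 12
(z + b(-4)*3) + y*(-17) = (-3 + 16*3) + 12*(-17) = (-3 + 48) - 204 = 45 - 204 = -159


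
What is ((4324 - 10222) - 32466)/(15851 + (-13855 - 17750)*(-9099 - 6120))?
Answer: -19182/240506173 ≈ -7.9757e-5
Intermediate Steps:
((4324 - 10222) - 32466)/(15851 + (-13855 - 17750)*(-9099 - 6120)) = (-5898 - 32466)/(15851 - 31605*(-15219)) = -38364/(15851 + 480996495) = -38364/481012346 = -38364*1/481012346 = -19182/240506173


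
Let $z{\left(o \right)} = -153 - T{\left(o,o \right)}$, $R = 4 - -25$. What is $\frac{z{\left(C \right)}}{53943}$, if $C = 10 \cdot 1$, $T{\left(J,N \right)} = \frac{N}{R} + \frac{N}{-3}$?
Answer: $- \frac{13051}{4693041} \approx -0.0027809$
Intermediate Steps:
$R = 29$ ($R = 4 + 25 = 29$)
$T{\left(J,N \right)} = - \frac{26 N}{87}$ ($T{\left(J,N \right)} = \frac{N}{29} + \frac{N}{-3} = N \frac{1}{29} + N \left(- \frac{1}{3}\right) = \frac{N}{29} - \frac{N}{3} = - \frac{26 N}{87}$)
$C = 10$
$z{\left(o \right)} = -153 + \frac{26 o}{87}$ ($z{\left(o \right)} = -153 - - \frac{26 o}{87} = -153 + \frac{26 o}{87}$)
$\frac{z{\left(C \right)}}{53943} = \frac{-153 + \frac{26}{87} \cdot 10}{53943} = \left(-153 + \frac{260}{87}\right) \frac{1}{53943} = \left(- \frac{13051}{87}\right) \frac{1}{53943} = - \frac{13051}{4693041}$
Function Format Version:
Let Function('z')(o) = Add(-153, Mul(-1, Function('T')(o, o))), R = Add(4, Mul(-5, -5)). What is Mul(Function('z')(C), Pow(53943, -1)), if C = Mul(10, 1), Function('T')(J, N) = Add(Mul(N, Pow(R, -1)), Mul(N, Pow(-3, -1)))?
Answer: Rational(-13051, 4693041) ≈ -0.0027809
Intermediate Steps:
R = 29 (R = Add(4, 25) = 29)
Function('T')(J, N) = Mul(Rational(-26, 87), N) (Function('T')(J, N) = Add(Mul(N, Pow(29, -1)), Mul(N, Pow(-3, -1))) = Add(Mul(N, Rational(1, 29)), Mul(N, Rational(-1, 3))) = Add(Mul(Rational(1, 29), N), Mul(Rational(-1, 3), N)) = Mul(Rational(-26, 87), N))
C = 10
Function('z')(o) = Add(-153, Mul(Rational(26, 87), o)) (Function('z')(o) = Add(-153, Mul(-1, Mul(Rational(-26, 87), o))) = Add(-153, Mul(Rational(26, 87), o)))
Mul(Function('z')(C), Pow(53943, -1)) = Mul(Add(-153, Mul(Rational(26, 87), 10)), Pow(53943, -1)) = Mul(Add(-153, Rational(260, 87)), Rational(1, 53943)) = Mul(Rational(-13051, 87), Rational(1, 53943)) = Rational(-13051, 4693041)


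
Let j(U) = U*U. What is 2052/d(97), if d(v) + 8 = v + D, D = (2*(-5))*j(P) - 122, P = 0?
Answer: -684/11 ≈ -62.182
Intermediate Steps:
j(U) = U²
D = -122 (D = (2*(-5))*0² - 122 = -10*0 - 122 = 0 - 122 = -122)
d(v) = -130 + v (d(v) = -8 + (v - 122) = -8 + (-122 + v) = -130 + v)
2052/d(97) = 2052/(-130 + 97) = 2052/(-33) = 2052*(-1/33) = -684/11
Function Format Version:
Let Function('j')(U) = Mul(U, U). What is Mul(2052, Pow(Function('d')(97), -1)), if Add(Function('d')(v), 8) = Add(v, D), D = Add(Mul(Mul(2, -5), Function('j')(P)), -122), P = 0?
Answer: Rational(-684, 11) ≈ -62.182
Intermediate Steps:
Function('j')(U) = Pow(U, 2)
D = -122 (D = Add(Mul(Mul(2, -5), Pow(0, 2)), -122) = Add(Mul(-10, 0), -122) = Add(0, -122) = -122)
Function('d')(v) = Add(-130, v) (Function('d')(v) = Add(-8, Add(v, -122)) = Add(-8, Add(-122, v)) = Add(-130, v))
Mul(2052, Pow(Function('d')(97), -1)) = Mul(2052, Pow(Add(-130, 97), -1)) = Mul(2052, Pow(-33, -1)) = Mul(2052, Rational(-1, 33)) = Rational(-684, 11)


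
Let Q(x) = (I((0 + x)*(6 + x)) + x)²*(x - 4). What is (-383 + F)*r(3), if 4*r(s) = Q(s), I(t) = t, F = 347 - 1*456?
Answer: 110700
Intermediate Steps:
F = -109 (F = 347 - 456 = -109)
Q(x) = (x + x*(6 + x))²*(-4 + x) (Q(x) = ((0 + x)*(6 + x) + x)²*(x - 4) = (x*(6 + x) + x)²*(-4 + x) = (x + x*(6 + x))²*(-4 + x))
r(s) = s²*(7 + s)²*(-4 + s)/4 (r(s) = (s²*(7 + s)²*(-4 + s))/4 = s²*(7 + s)²*(-4 + s)/4)
(-383 + F)*r(3) = (-383 - 109)*((¼)*3²*(7 + 3)²*(-4 + 3)) = -123*9*10²*(-1) = -123*9*100*(-1) = -492*(-225) = 110700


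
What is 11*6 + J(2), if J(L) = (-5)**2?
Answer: 91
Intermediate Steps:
J(L) = 25
11*6 + J(2) = 11*6 + 25 = 66 + 25 = 91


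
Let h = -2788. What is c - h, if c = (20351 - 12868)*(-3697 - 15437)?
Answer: -143176934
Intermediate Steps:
c = -143179722 (c = 7483*(-19134) = -143179722)
c - h = -143179722 - 1*(-2788) = -143179722 + 2788 = -143176934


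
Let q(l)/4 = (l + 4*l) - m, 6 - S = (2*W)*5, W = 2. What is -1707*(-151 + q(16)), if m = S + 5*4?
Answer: -247515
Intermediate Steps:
S = -14 (S = 6 - 2*2*5 = 6 - 4*5 = 6 - 1*20 = 6 - 20 = -14)
m = 6 (m = -14 + 5*4 = -14 + 20 = 6)
q(l) = -24 + 20*l (q(l) = 4*((l + 4*l) - 1*6) = 4*(5*l - 6) = 4*(-6 + 5*l) = -24 + 20*l)
-1707*(-151 + q(16)) = -1707*(-151 + (-24 + 20*16)) = -1707*(-151 + (-24 + 320)) = -1707*(-151 + 296) = -1707*145 = -247515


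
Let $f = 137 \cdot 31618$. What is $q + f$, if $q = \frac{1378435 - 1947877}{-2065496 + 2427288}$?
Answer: $\frac{783580768015}{180896} \approx 4.3317 \cdot 10^{6}$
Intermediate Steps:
$f = 4331666$
$q = - \frac{284721}{180896}$ ($q = - \frac{569442}{361792} = \left(-569442\right) \frac{1}{361792} = - \frac{284721}{180896} \approx -1.5739$)
$q + f = - \frac{284721}{180896} + 4331666 = \frac{783580768015}{180896}$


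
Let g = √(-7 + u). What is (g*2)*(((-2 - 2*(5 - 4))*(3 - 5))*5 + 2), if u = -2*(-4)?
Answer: 84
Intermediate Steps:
u = 8
g = 1 (g = √(-7 + 8) = √1 = 1)
(g*2)*(((-2 - 2*(5 - 4))*(3 - 5))*5 + 2) = (1*2)*(((-2 - 2*(5 - 4))*(3 - 5))*5 + 2) = 2*(((-2 - 2*1)*(-2))*5 + 2) = 2*(((-2 - 2)*(-2))*5 + 2) = 2*(-4*(-2)*5 + 2) = 2*(8*5 + 2) = 2*(40 + 2) = 2*42 = 84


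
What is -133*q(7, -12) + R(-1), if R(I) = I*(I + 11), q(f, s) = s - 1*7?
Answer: 2517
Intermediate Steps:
q(f, s) = -7 + s (q(f, s) = s - 7 = -7 + s)
R(I) = I*(11 + I)
-133*q(7, -12) + R(-1) = -133*(-7 - 12) - (11 - 1) = -133*(-19) - 1*10 = 2527 - 10 = 2517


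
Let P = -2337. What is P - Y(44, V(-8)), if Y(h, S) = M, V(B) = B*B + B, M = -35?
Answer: -2302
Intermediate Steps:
V(B) = B + B² (V(B) = B² + B = B + B²)
Y(h, S) = -35
P - Y(44, V(-8)) = -2337 - 1*(-35) = -2337 + 35 = -2302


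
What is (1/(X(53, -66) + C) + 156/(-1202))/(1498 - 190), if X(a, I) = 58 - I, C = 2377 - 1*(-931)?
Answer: -267095/2697922656 ≈ -9.9000e-5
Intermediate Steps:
C = 3308 (C = 2377 + 931 = 3308)
(1/(X(53, -66) + C) + 156/(-1202))/(1498 - 190) = (1/((58 - 1*(-66)) + 3308) + 156/(-1202))/(1498 - 190) = (1/((58 + 66) + 3308) + 156*(-1/1202))/1308 = (1/(124 + 3308) - 78/601)*(1/1308) = (1/3432 - 78/601)*(1/1308) = -267095/2062632*1/1308 = -267095/2697922656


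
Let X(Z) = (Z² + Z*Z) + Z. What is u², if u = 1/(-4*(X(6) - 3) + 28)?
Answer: 1/73984 ≈ 1.3516e-5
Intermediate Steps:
X(Z) = Z + 2*Z² (X(Z) = (Z² + Z²) + Z = 2*Z² + Z = Z + 2*Z²)
u = -1/272 (u = 1/(-4*(6*(1 + 2*6) - 3) + 28) = 1/(-4*(6*(1 + 12) - 3) + 28) = 1/(-4*(6*13 - 3) + 28) = 1/(-4*(78 - 3) + 28) = 1/(-4*75 + 28) = 1/(-300 + 28) = 1/(-272) = -1/272 ≈ -0.0036765)
u² = (-1/272)² = 1/73984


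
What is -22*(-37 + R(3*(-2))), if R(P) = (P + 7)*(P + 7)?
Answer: 792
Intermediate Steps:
R(P) = (7 + P)² (R(P) = (7 + P)*(7 + P) = (7 + P)²)
-22*(-37 + R(3*(-2))) = -22*(-37 + (7 + 3*(-2))²) = -22*(-37 + (7 - 6)²) = -22*(-37 + 1²) = -22*(-37 + 1) = -22*(-36) = 792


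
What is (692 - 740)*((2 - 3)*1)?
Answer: 48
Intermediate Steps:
(692 - 740)*((2 - 3)*1) = -(-48) = -48*(-1) = 48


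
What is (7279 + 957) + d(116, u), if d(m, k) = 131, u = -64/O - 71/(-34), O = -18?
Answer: 8367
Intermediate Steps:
u = 1727/306 (u = -64/(-18) - 71/(-34) = -64*(-1/18) - 71*(-1/34) = 32/9 + 71/34 = 1727/306 ≈ 5.6438)
(7279 + 957) + d(116, u) = (7279 + 957) + 131 = 8236 + 131 = 8367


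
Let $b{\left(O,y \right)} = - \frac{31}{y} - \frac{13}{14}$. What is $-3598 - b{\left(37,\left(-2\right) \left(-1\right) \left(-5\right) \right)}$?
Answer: $- \frac{126006}{35} \approx -3600.2$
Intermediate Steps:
$b{\left(O,y \right)} = - \frac{13}{14} - \frac{31}{y}$ ($b{\left(O,y \right)} = - \frac{31}{y} - \frac{13}{14} = - \frac{13}{14} - \frac{31}{y}$)
$-3598 - b{\left(37,\left(-2\right) \left(-1\right) \left(-5\right) \right)} = -3598 - \left(- \frac{13}{14} - \frac{31}{\left(-2\right) \left(-1\right) \left(-5\right)}\right) = -3598 - \left(- \frac{13}{14} - \frac{31}{2 \left(-5\right)}\right) = -3598 - \left(- \frac{13}{14} - \frac{31}{-10}\right) = -3598 - \left(- \frac{13}{14} - - \frac{31}{10}\right) = -3598 - \left(- \frac{13}{14} + \frac{31}{10}\right) = -3598 - \frac{76}{35} = - \frac{126006}{35}$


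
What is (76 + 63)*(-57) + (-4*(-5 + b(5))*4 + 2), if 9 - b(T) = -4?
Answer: -8049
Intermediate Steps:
b(T) = 13 (b(T) = 9 - 1*(-4) = 9 + 4 = 13)
(76 + 63)*(-57) + (-4*(-5 + b(5))*4 + 2) = (76 + 63)*(-57) + (-4*(-5 + 13)*4 + 2) = 139*(-57) + (-32*4 + 2) = -7923 + (-4*32 + 2) = -7923 + (-128 + 2) = -7923 - 126 = -8049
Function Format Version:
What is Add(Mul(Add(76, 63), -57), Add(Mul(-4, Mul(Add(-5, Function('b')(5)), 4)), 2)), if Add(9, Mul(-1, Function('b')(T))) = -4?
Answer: -8049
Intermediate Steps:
Function('b')(T) = 13 (Function('b')(T) = Add(9, Mul(-1, -4)) = Add(9, 4) = 13)
Add(Mul(Add(76, 63), -57), Add(Mul(-4, Mul(Add(-5, Function('b')(5)), 4)), 2)) = Add(Mul(Add(76, 63), -57), Add(Mul(-4, Mul(Add(-5, 13), 4)), 2)) = Add(Mul(139, -57), Add(Mul(-4, Mul(8, 4)), 2)) = Add(-7923, Add(Mul(-4, 32), 2)) = Add(-7923, Add(-128, 2)) = Add(-7923, -126) = -8049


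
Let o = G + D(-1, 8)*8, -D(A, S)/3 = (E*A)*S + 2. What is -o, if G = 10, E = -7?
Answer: 1382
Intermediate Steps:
D(A, S) = -6 + 21*A*S (D(A, S) = -3*((-7*A)*S + 2) = -3*(-7*A*S + 2) = -3*(2 - 7*A*S) = -6 + 21*A*S)
o = -1382 (o = 10 + (-6 + 21*(-1)*8)*8 = 10 + (-6 - 168)*8 = 10 - 174*8 = 10 - 1392 = -1382)
-o = -1*(-1382) = 1382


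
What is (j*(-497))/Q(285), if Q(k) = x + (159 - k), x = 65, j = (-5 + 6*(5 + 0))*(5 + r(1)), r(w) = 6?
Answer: 136675/61 ≈ 2240.6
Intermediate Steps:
j = 275 (j = (-5 + 6*(5 + 0))*(5 + 6) = (-5 + 6*5)*11 = (-5 + 30)*11 = 25*11 = 275)
Q(k) = 224 - k (Q(k) = 65 + (159 - k) = 224 - k)
(j*(-497))/Q(285) = (275*(-497))/(224 - 1*285) = -136675/(224 - 285) = -136675/(-61) = -136675*(-1/61) = 136675/61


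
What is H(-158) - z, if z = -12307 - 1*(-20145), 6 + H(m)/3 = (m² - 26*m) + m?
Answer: 78886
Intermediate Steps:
H(m) = -18 - 75*m + 3*m² (H(m) = -18 + 3*((m² - 26*m) + m) = -18 + 3*(m² - 25*m) = -18 + (-75*m + 3*m²) = -18 - 75*m + 3*m²)
z = 7838 (z = -12307 + 20145 = 7838)
H(-158) - z = (-18 - 75*(-158) + 3*(-158)²) - 1*7838 = (-18 + 11850 + 3*24964) - 7838 = (-18 + 11850 + 74892) - 7838 = 86724 - 7838 = 78886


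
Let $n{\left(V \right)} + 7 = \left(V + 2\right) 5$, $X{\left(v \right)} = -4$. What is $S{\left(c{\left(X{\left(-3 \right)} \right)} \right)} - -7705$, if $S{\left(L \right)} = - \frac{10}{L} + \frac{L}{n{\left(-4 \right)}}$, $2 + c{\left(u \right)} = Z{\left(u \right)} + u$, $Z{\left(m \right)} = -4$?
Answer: $\frac{131012}{17} \approx 7706.6$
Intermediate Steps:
$n{\left(V \right)} = 3 + 5 V$ ($n{\left(V \right)} = -7 + \left(V + 2\right) 5 = -7 + \left(2 + V\right) 5 = -7 + \left(10 + 5 V\right) = 3 + 5 V$)
$c{\left(u \right)} = -6 + u$ ($c{\left(u \right)} = -2 + \left(-4 + u\right) = -6 + u$)
$S{\left(L \right)} = - \frac{10}{L} - \frac{L}{17}$ ($S{\left(L \right)} = - \frac{10}{L} + \frac{L}{3 + 5 \left(-4\right)} = - \frac{10}{L} + \frac{L}{3 - 20} = - \frac{10}{L} + \frac{L}{-17} = - \frac{10}{L} + L \left(- \frac{1}{17}\right) = - \frac{10}{L} - \frac{L}{17}$)
$S{\left(c{\left(X{\left(-3 \right)} \right)} \right)} - -7705 = \left(- \frac{10}{-6 - 4} - \frac{-6 - 4}{17}\right) - -7705 = \left(- \frac{10}{-10} - - \frac{10}{17}\right) + 7705 = \left(\left(-10\right) \left(- \frac{1}{10}\right) + \frac{10}{17}\right) + 7705 = \left(1 + \frac{10}{17}\right) + 7705 = \frac{27}{17} + 7705 = \frac{131012}{17}$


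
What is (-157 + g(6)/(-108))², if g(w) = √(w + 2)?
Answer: (8478 + √2)²/2916 ≈ 24657.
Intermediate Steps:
g(w) = √(2 + w)
(-157 + g(6)/(-108))² = (-157 + √(2 + 6)/(-108))² = (-157 + √8*(-1/108))² = (-157 + (2*√2)*(-1/108))² = (-157 - √2/54)²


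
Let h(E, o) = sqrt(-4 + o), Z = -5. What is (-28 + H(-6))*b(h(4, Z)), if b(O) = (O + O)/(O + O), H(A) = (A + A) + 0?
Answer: -40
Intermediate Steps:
H(A) = 2*A (H(A) = 2*A + 0 = 2*A)
b(O) = 1 (b(O) = (2*O)/((2*O)) = (2*O)*(1/(2*O)) = 1)
(-28 + H(-6))*b(h(4, Z)) = (-28 + 2*(-6))*1 = (-28 - 12)*1 = -40*1 = -40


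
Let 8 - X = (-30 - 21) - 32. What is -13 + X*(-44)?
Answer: -4017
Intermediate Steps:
X = 91 (X = 8 - ((-30 - 21) - 32) = 8 - (-51 - 32) = 8 - 1*(-83) = 8 + 83 = 91)
-13 + X*(-44) = -13 + 91*(-44) = -13 - 4004 = -4017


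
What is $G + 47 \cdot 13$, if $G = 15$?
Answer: $626$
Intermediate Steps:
$G + 47 \cdot 13 = 15 + 47 \cdot 13 = 15 + 611 = 626$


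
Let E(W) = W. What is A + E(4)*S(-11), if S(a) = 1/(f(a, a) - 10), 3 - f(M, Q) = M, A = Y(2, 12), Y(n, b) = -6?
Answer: -5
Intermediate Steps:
A = -6
f(M, Q) = 3 - M
S(a) = 1/(-7 - a) (S(a) = 1/((3 - a) - 10) = 1/(-7 - a))
A + E(4)*S(-11) = -6 + 4*(-1/(7 - 11)) = -6 + 4*(-1/(-4)) = -6 + 4*(-1*(-1/4)) = -6 + 4*(1/4) = -6 + 1 = -5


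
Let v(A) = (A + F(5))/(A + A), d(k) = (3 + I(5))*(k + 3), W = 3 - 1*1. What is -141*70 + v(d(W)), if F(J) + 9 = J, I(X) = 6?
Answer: -888259/90 ≈ -9869.5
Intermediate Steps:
W = 2 (W = 3 - 1 = 2)
F(J) = -9 + J
d(k) = 27 + 9*k (d(k) = (3 + 6)*(k + 3) = 9*(3 + k) = 27 + 9*k)
v(A) = (-4 + A)/(2*A) (v(A) = (A + (-9 + 5))/(A + A) = (A - 4)/((2*A)) = (-4 + A)*(1/(2*A)) = (-4 + A)/(2*A))
-141*70 + v(d(W)) = -141*70 + (-4 + (27 + 9*2))/(2*(27 + 9*2)) = -9870 + (-4 + (27 + 18))/(2*(27 + 18)) = -9870 + (½)*(-4 + 45)/45 = -9870 + (½)*(1/45)*41 = -9870 + 41/90 = -888259/90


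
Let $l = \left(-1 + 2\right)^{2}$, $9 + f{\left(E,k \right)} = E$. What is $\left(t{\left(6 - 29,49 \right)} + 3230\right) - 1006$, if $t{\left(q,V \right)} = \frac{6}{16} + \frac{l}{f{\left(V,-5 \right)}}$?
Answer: $\frac{11122}{5} \approx 2224.4$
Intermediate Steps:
$f{\left(E,k \right)} = -9 + E$
$l = 1$ ($l = 1^{2} = 1$)
$t{\left(q,V \right)} = \frac{3}{8} + \frac{1}{-9 + V}$ ($t{\left(q,V \right)} = \frac{6}{16} + 1 \frac{1}{-9 + V} = 6 \cdot \frac{1}{16} + \frac{1}{-9 + V} = \frac{3}{8} + \frac{1}{-9 + V}$)
$\left(t{\left(6 - 29,49 \right)} + 3230\right) - 1006 = \left(\frac{-19 + 3 \cdot 49}{8 \left(-9 + 49\right)} + 3230\right) - 1006 = \left(\frac{-19 + 147}{8 \cdot 40} + 3230\right) - 1006 = \left(\frac{1}{8} \cdot \frac{1}{40} \cdot 128 + 3230\right) - 1006 = \left(\frac{2}{5} + 3230\right) - 1006 = \frac{16152}{5} - 1006 = \frac{11122}{5}$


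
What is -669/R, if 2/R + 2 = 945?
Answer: -630867/2 ≈ -3.1543e+5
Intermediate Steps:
R = 2/943 (R = 2/(-2 + 945) = 2/943 ≈ 0.0021209)
-669/R = -669/2/943 = -669*943/2 = -630867/2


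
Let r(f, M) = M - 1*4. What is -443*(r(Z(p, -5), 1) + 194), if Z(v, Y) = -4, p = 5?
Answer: -84613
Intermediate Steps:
r(f, M) = -4 + M (r(f, M) = M - 4 = -4 + M)
-443*(r(Z(p, -5), 1) + 194) = -443*((-4 + 1) + 194) = -443*(-3 + 194) = -443*191 = -84613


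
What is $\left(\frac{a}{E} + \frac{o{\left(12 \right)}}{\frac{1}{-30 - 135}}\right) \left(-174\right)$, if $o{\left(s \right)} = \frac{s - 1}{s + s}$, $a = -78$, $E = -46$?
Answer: $\frac{1183461}{92} \approx 12864.0$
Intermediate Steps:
$o{\left(s \right)} = \frac{-1 + s}{2 s}$
$\left(\frac{a}{E} + \frac{o{\left(12 \right)}}{\frac{1}{-30 - 135}}\right) \left(-174\right) = \left(- \frac{78}{-46} + \frac{\frac{1}{2} \cdot \frac{1}{12} \left(-1 + 12\right)}{\frac{1}{-30 - 135}}\right) \left(-174\right) = \left(\left(-78\right) \left(- \frac{1}{46}\right) + \frac{\frac{1}{2} \cdot \frac{1}{12} \cdot 11}{\frac{1}{-165}}\right) \left(-174\right) = \left(\frac{39}{23} + \frac{11}{24 \left(- \frac{1}{165}\right)}\right) \left(-174\right) = \left(\frac{39}{23} + \frac{11}{24} \left(-165\right)\right) \left(-174\right) = \left(\frac{39}{23} - \frac{605}{8}\right) \left(-174\right) = \left(- \frac{13603}{184}\right) \left(-174\right) = \frac{1183461}{92}$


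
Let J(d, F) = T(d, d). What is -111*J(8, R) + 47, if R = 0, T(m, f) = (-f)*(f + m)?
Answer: 14255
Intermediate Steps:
T(m, f) = -f*(f + m)
J(d, F) = -2*d**2 (J(d, F) = -d*(d + d) = -d*2*d = -2*d**2)
-111*J(8, R) + 47 = -(-222)*8**2 + 47 = -(-222)*64 + 47 = -111*(-128) + 47 = 14208 + 47 = 14255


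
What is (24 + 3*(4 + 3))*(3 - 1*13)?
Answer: -450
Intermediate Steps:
(24 + 3*(4 + 3))*(3 - 1*13) = (24 + 3*7)*(3 - 13) = (24 + 21)*(-10) = 45*(-10) = -450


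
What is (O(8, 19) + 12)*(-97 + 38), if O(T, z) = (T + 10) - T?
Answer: -1298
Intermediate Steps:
O(T, z) = 10 (O(T, z) = (10 + T) - T = 10)
(O(8, 19) + 12)*(-97 + 38) = (10 + 12)*(-97 + 38) = 22*(-59) = -1298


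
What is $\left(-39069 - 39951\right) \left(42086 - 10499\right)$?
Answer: $-2496004740$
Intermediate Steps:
$\left(-39069 - 39951\right) \left(42086 - 10499\right) = \left(-79020\right) 31587 = -2496004740$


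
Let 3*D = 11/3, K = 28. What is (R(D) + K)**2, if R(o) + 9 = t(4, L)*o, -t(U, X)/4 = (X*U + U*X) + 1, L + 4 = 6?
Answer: 332929/81 ≈ 4110.2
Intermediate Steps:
L = 2 (L = -4 + 6 = 2)
t(U, X) = -4 - 8*U*X (t(U, X) = -4*((X*U + U*X) + 1) = -4*((U*X + U*X) + 1) = -4*(2*U*X + 1) = -4*(1 + 2*U*X) = -4 - 8*U*X)
D = 11/9 (D = (11/3)/3 = (11*(1/3))/3 = (1/3)*(11/3) = 11/9 ≈ 1.2222)
R(o) = -9 - 68*o (R(o) = -9 + (-4 - 8*4*2)*o = -9 + (-4 - 64)*o = -9 - 68*o)
(R(D) + K)**2 = ((-9 - 68*11/9) + 28)**2 = ((-9 - 748/9) + 28)**2 = (-829/9 + 28)**2 = (-577/9)**2 = 332929/81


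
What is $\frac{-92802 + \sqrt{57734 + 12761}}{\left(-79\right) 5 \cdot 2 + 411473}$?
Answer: $- \frac{92802}{410683} + \frac{\sqrt{70495}}{410683} \approx -0.22532$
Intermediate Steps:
$\frac{-92802 + \sqrt{57734 + 12761}}{\left(-79\right) 5 \cdot 2 + 411473} = \frac{-92802 + \sqrt{70495}}{\left(-395\right) 2 + 411473} = \frac{-92802 + \sqrt{70495}}{-790 + 411473} = \frac{-92802 + \sqrt{70495}}{410683} = \left(-92802 + \sqrt{70495}\right) \frac{1}{410683} = - \frac{92802}{410683} + \frac{\sqrt{70495}}{410683}$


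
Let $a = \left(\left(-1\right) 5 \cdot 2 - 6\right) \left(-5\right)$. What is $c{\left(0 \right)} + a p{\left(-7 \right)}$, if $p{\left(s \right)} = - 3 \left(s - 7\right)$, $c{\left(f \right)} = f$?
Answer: $3360$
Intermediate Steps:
$a = 80$ ($a = \left(\left(-5\right) 2 - 6\right) \left(-5\right) = \left(-10 - 6\right) \left(-5\right) = \left(-16\right) \left(-5\right) = 80$)
$p{\left(s \right)} = 21 - 3 s$ ($p{\left(s \right)} = - 3 \left(-7 + s\right) = 21 - 3 s$)
$c{\left(0 \right)} + a p{\left(-7 \right)} = 0 + 80 \left(21 - -21\right) = 0 + 80 \left(21 + 21\right) = 0 + 80 \cdot 42 = 0 + 3360 = 3360$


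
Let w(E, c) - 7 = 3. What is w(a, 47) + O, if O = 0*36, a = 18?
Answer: 10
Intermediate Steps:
w(E, c) = 10 (w(E, c) = 7 + 3 = 10)
O = 0
w(a, 47) + O = 10 + 0 = 10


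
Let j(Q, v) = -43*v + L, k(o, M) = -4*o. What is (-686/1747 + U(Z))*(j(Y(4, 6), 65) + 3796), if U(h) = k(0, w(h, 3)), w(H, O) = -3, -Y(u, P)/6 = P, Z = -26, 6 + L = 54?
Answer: -719614/1747 ≈ -411.91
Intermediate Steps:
L = 48 (L = -6 + 54 = 48)
Y(u, P) = -6*P
j(Q, v) = 48 - 43*v (j(Q, v) = -43*v + 48 = 48 - 43*v)
U(h) = 0 (U(h) = -4*0 = 0)
(-686/1747 + U(Z))*(j(Y(4, 6), 65) + 3796) = (-686/1747 + 0)*((48 - 43*65) + 3796) = (-686*1/1747 + 0)*((48 - 2795) + 3796) = (-686/1747 + 0)*(-2747 + 3796) = -686/1747*1049 = -719614/1747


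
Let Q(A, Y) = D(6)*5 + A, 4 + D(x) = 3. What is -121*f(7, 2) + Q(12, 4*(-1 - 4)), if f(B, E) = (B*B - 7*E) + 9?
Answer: -5317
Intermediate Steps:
D(x) = -1 (D(x) = -4 + 3 = -1)
f(B, E) = 9 + B² - 7*E (f(B, E) = (B² - 7*E) + 9 = 9 + B² - 7*E)
Q(A, Y) = -5 + A (Q(A, Y) = -1*5 + A = -5 + A)
-121*f(7, 2) + Q(12, 4*(-1 - 4)) = -121*(9 + 7² - 7*2) + (-5 + 12) = -121*(9 + 49 - 14) + 7 = -121*44 + 7 = -5324 + 7 = -5317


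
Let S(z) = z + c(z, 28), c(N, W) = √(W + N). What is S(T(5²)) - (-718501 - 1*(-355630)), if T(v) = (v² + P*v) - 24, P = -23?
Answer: 362897 + 3*√6 ≈ 3.6290e+5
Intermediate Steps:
T(v) = -24 + v² - 23*v (T(v) = (v² - 23*v) - 24 = -24 + v² - 23*v)
c(N, W) = √(N + W)
S(z) = z + √(28 + z) (S(z) = z + √(z + 28) = z + √(28 + z))
S(T(5²)) - (-718501 - 1*(-355630)) = ((-24 + (5²)² - 23*5²) + √(28 + (-24 + (5²)² - 23*5²))) - (-718501 - 1*(-355630)) = ((-24 + 25² - 23*25) + √(28 + (-24 + 25² - 23*25))) - (-718501 + 355630) = ((-24 + 625 - 575) + √(28 + (-24 + 625 - 575))) - 1*(-362871) = (26 + √(28 + 26)) + 362871 = (26 + √54) + 362871 = (26 + 3*√6) + 362871 = 362897 + 3*√6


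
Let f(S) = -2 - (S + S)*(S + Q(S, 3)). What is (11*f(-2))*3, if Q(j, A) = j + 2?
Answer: -330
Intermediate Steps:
Q(j, A) = 2 + j
f(S) = -2 - 2*S*(2 + 2*S) (f(S) = -2 - (S + S)*(S + (2 + S)) = -2 - 2*S*(2 + 2*S))
(11*f(-2))*3 = (11*(-2 - 4*(-2) - 4*(-2)²))*3 = (11*(-2 + 8 - 4*4))*3 = (11*(-2 + 8 - 16))*3 = (11*(-10))*3 = -110*3 = -330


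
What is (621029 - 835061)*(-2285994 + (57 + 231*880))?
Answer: 445755243024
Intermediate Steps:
(621029 - 835061)*(-2285994 + (57 + 231*880)) = -214032*(-2285994 + (57 + 203280)) = -214032*(-2285994 + 203337) = -214032*(-2082657) = 445755243024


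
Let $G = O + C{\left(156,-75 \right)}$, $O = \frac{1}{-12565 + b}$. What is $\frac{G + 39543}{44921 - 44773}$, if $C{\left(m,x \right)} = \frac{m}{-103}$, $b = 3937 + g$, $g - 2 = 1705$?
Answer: $\frac{14093830915}{52751862} \approx 267.17$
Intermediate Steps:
$g = 1707$ ($g = 2 + 1705 = 1707$)
$b = 5644$ ($b = 3937 + 1707 = 5644$)
$O = - \frac{1}{6921}$ ($O = \frac{1}{-12565 + 5644} = \frac{1}{-6921} = - \frac{1}{6921} \approx -0.00014449$)
$C{\left(m,x \right)} = - \frac{m}{103}$ ($C{\left(m,x \right)} = m \left(- \frac{1}{103}\right) = - \frac{m}{103}$)
$G = - \frac{1079779}{712863}$ ($G = - \frac{1}{6921} - \frac{156}{103} = - \frac{1079779}{712863} \approx -1.5147$)
$\frac{G + 39543}{44921 - 44773} = \frac{- \frac{1079779}{712863} + 39543}{44921 - 44773} = \frac{28187661830}{712863 \cdot 148} = \frac{28187661830}{712863} \cdot \frac{1}{148} = \frac{14093830915}{52751862}$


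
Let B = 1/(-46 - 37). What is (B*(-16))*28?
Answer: 448/83 ≈ 5.3976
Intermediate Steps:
B = -1/83 (B = 1/(-83) = -1/83 ≈ -0.012048)
(B*(-16))*28 = -1/83*(-16)*28 = (16/83)*28 = 448/83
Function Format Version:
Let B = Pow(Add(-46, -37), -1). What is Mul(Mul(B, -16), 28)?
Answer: Rational(448, 83) ≈ 5.3976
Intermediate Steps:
B = Rational(-1, 83) (B = Pow(-83, -1) = Rational(-1, 83) ≈ -0.012048)
Mul(Mul(B, -16), 28) = Mul(Mul(Rational(-1, 83), -16), 28) = Mul(Rational(16, 83), 28) = Rational(448, 83)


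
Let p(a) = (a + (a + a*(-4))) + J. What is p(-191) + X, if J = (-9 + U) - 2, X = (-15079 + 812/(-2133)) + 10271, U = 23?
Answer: -9415874/2133 ≈ -4414.4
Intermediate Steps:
X = -10256276/2133 (X = (-15079 + 812*(-1/2133)) + 10271 = (-15079 - 812/2133) + 10271 = -32164319/2133 + 10271 = -10256276/2133 ≈ -4808.4)
J = 12 (J = (-9 + 23) - 2 = 14 - 2 = 12)
p(a) = 12 - 2*a (p(a) = (a + (a + a*(-4))) + 12 = (a + (a - 4*a)) + 12 = (a - 3*a) + 12 = -2*a + 12 = 12 - 2*a)
p(-191) + X = (12 - 2*(-191)) - 10256276/2133 = (12 + 382) - 10256276/2133 = 394 - 10256276/2133 = -9415874/2133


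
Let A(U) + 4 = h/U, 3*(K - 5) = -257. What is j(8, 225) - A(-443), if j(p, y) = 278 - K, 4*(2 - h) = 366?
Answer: 963431/2658 ≈ 362.46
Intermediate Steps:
K = -242/3 (K = 5 + (1/3)*(-257) = 5 - 257/3 = -242/3 ≈ -80.667)
h = -179/2 (h = 2 - 1/4*366 = 2 - 183/2 = -179/2 ≈ -89.500)
A(U) = -4 - 179/(2*U)
j(p, y) = 1076/3 (j(p, y) = 278 - 1*(-242/3) = 278 + 242/3 = 1076/3)
j(8, 225) - A(-443) = 1076/3 - (-4 - 179/2/(-443)) = 1076/3 - (-4 - 179/2*(-1/443)) = 1076/3 - (-4 + 179/886) = 1076/3 - 1*(-3365/886) = 1076/3 + 3365/886 = 963431/2658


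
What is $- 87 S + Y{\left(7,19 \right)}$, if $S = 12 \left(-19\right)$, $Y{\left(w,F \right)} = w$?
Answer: $19843$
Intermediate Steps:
$S = -228$
$- 87 S + Y{\left(7,19 \right)} = \left(-87\right) \left(-228\right) + 7 = 19836 + 7 = 19843$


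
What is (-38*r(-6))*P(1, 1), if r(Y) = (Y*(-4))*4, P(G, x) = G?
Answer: -3648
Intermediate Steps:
r(Y) = -16*Y (r(Y) = -4*Y*4 = -16*Y)
(-38*r(-6))*P(1, 1) = -(-608)*(-6)*1 = -38*96*1 = -3648*1 = -3648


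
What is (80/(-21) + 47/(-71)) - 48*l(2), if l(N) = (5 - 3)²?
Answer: -292939/1491 ≈ -196.47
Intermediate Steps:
l(N) = 4 (l(N) = 2² = 4)
(80/(-21) + 47/(-71)) - 48*l(2) = (80/(-21) + 47/(-71)) - 48*4 = (80*(-1/21) + 47*(-1/71)) - 192 = (-80/21 - 47/71) - 192 = -6667/1491 - 192 = -292939/1491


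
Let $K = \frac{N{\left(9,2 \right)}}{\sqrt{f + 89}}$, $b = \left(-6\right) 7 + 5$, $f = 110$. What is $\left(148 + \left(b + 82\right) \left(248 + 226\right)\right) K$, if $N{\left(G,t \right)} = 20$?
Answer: $\frac{429560 \sqrt{199}}{199} \approx 30451.0$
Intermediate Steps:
$b = -37$ ($b = -42 + 5 = -37$)
$K = \frac{20 \sqrt{199}}{199}$ ($K = \frac{20}{\sqrt{110 + 89}} = \frac{20}{\sqrt{199}} = 20 \frac{\sqrt{199}}{199} = \frac{20 \sqrt{199}}{199} \approx 1.4178$)
$\left(148 + \left(b + 82\right) \left(248 + 226\right)\right) K = \left(148 + \left(-37 + 82\right) \left(248 + 226\right)\right) \frac{20 \sqrt{199}}{199} = \left(148 + 45 \cdot 474\right) \frac{20 \sqrt{199}}{199} = \left(148 + 21330\right) \frac{20 \sqrt{199}}{199} = 21478 \frac{20 \sqrt{199}}{199} = \frac{429560 \sqrt{199}}{199}$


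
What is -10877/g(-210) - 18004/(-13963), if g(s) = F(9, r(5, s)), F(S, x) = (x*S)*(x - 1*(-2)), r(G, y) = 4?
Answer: -147986687/3016008 ≈ -49.067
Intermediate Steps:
F(S, x) = S*x*(2 + x) (F(S, x) = (S*x)*(x + 2) = (S*x)*(2 + x) = S*x*(2 + x))
g(s) = 216 (g(s) = 9*4*(2 + 4) = 9*4*6 = 216)
-10877/g(-210) - 18004/(-13963) = -10877/216 - 18004/(-13963) = -10877*1/216 - 18004*(-1/13963) = -10877/216 + 18004/13963 = -147986687/3016008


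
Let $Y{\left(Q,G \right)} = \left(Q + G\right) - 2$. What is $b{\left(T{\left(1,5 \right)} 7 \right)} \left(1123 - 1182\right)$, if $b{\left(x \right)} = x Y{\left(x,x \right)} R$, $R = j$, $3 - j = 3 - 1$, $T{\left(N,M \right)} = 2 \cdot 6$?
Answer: $-822696$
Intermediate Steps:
$T{\left(N,M \right)} = 12$
$j = 1$ ($j = 3 - \left(3 - 1\right) = 3 - 2 = 1$)
$R = 1$
$Y{\left(Q,G \right)} = -2 + G + Q$ ($Y{\left(Q,G \right)} = \left(G + Q\right) - 2 = -2 + G + Q$)
$b{\left(x \right)} = x \left(-2 + 2 x\right)$ ($b{\left(x \right)} = x \left(-2 + x + x\right) 1 = x \left(-2 + 2 x\right) 1 = x \left(-2 + 2 x\right)$)
$b{\left(T{\left(1,5 \right)} 7 \right)} \left(1123 - 1182\right) = 2 \cdot 12 \cdot 7 \left(-1 + 12 \cdot 7\right) \left(1123 - 1182\right) = 2 \cdot 84 \left(-1 + 84\right) \left(-59\right) = 2 \cdot 84 \cdot 83 \left(-59\right) = 13944 \left(-59\right) = -822696$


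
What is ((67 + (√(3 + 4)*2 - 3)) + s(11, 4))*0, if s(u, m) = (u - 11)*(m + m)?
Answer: 0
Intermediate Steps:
s(u, m) = 2*m*(-11 + u) (s(u, m) = (-11 + u)*(2*m) = 2*m*(-11 + u))
((67 + (√(3 + 4)*2 - 3)) + s(11, 4))*0 = ((67 + (√(3 + 4)*2 - 3)) + 2*4*(-11 + 11))*0 = ((67 + (√7*2 - 3)) + 2*4*0)*0 = ((67 + (2*√7 - 3)) + 0)*0 = ((67 + (-3 + 2*√7)) + 0)*0 = ((64 + 2*√7) + 0)*0 = (64 + 2*√7)*0 = 0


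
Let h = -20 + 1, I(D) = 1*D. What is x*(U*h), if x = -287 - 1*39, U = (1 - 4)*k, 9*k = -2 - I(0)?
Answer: 12388/3 ≈ 4129.3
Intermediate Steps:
I(D) = D
h = -19
k = -2/9 (k = (-2 - 1*0)/9 = (-2 + 0)/9 = (⅑)*(-2) = -2/9 ≈ -0.22222)
U = ⅔ (U = (1 - 4)*(-2/9) = -3*(-2/9) = ⅔ ≈ 0.66667)
x = -326 (x = -287 - 39 = -326)
x*(U*h) = -652*(-19)/3 = -326*(-38/3) = 12388/3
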